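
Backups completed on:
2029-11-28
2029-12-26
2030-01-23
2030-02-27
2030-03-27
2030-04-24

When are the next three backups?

2030-05-22, 2030-06-26, 2030-07-24

All dates are Wednesdays, 28, 28, 35, 28, 28 days apart.
Specifically, the 4th Wednesday of each month.
May 2030 — 4th Wednesday is 2030-05-22.
June 2030 — 4th Wednesday is 2030-06-26.
July 2030 — 4th Wednesday is 2030-07-24.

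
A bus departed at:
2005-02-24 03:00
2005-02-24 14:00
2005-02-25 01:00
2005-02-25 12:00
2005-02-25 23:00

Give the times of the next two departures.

2005-02-26 10:00, 2005-02-26 21:00

Gaps: 11, 11, 11, 11 hours — each event is 11 hours after the previous one.
2005-02-25 23:00 + 11 h = 2005-02-26 10:00.
2005-02-26 10:00 + 11 h = 2005-02-26 21:00.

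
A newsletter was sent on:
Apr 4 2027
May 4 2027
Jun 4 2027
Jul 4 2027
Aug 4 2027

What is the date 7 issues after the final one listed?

Mar 4 2028

Each date is the 4th; the gaps (30, 31, 30, 31) track the month lengths.
The rule is the 4th of each month.
Next: September 2027 → Sep 4 2027.
October 2027: Oct 4 2027.
Next: November 2027 → Nov 4 2027.
December 2027: Dec 4 2027.
January 2028: Jan 4 2028.
February 2028: Feb 4 2028.
Next: March 2028 → Mar 4 2028.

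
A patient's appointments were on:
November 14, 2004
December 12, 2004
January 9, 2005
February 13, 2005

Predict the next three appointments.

March 13, 2005; April 10, 2005; May 8, 2005

Gaps: 28, 28, 35 days — a mix of 28 and 35. Every date is a Sunday.
Each is the 2nd Sunday of its month.
2nd Sunday of March 2005: March 13, 2005.
April 2005 — 2nd Sunday is April 10, 2005.
2nd Sunday of May 2005: May 8, 2005.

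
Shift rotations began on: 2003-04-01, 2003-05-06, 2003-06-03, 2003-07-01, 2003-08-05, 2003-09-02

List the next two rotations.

2003-10-07, 2003-11-04

All dates are Tuesdays, 35, 28, 28, 35, 28 days apart.
Specifically, the 1st Tuesday of each month.
1st Tuesday of October 2003: 2003-10-07.
November 2003 — 1st Tuesday is 2003-11-04.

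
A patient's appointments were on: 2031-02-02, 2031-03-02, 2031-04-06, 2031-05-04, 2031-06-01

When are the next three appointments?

2031-07-06, 2031-08-03, 2031-09-07

Gaps: 28, 35, 28, 28 days — a mix of 28 and 35. Every date is a Sunday.
Each is the 1st Sunday of its month.
1st Sunday of July 2031: 2031-07-06.
August 2031 — 1st Sunday is 2031-08-03.
1st Sunday of September 2031: 2031-09-07.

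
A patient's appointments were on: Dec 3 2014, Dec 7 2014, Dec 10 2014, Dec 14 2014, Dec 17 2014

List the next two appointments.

The gap pattern 4, 3, 4, 3 repeats every 2 events.
These are the Wednesdays and Sundays of each week.
Next Sunday: Dec 21 2014.
The following Wednesday is Dec 24 2014.

Dec 21 2014, Dec 24 2014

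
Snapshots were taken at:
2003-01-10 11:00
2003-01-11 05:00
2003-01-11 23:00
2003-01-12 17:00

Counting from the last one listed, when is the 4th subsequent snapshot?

Gaps: 18, 18, 18 hours — each event is 18 hours after the previous one.
2003-01-12 17:00 + 18 h = 2003-01-13 11:00.
2003-01-13 11:00 + 18 h = 2003-01-14 05:00.
2003-01-14 05:00 + 18 h = 2003-01-14 23:00.
2003-01-14 23:00 + 18 h = 2003-01-15 17:00.

2003-01-15 17:00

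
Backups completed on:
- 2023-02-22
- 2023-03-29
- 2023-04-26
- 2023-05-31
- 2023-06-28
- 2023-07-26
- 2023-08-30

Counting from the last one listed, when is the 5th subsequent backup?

2024-01-31

Every date is a Wednesday; gaps 35, 28, 35, 28, 28, 35 days.
Each is the last Wednesday of its month (at least one falls on the 29th or later, ruling out '4th Wednesday').
Last Wednesday of September 2023: 2023-09-27.
Last Wednesday of October 2023: 2023-10-25.
Last Wednesday of November 2023: 2023-11-29.
Last Wednesday of December 2023: 2023-12-27.
January 2024 ends with Wednesday 2024-01-31.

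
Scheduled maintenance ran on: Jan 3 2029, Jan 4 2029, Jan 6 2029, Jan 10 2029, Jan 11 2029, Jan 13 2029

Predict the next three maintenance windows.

Gaps: 1, 2, 4, 1, 2 days — not constant, but cyclic with period 3.
The events fall on every Wednesday, Thursday and Saturday.
Next Wednesday: Jan 17 2029.
The following Thursday is Jan 18 2029.
Next Saturday: Jan 20 2029.

Jan 17 2029, Jan 18 2029, Jan 20 2029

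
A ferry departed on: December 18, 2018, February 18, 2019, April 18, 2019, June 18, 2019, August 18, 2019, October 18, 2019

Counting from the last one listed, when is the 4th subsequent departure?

June 18, 2020

Each date is the 18th; the gaps (62, 59, 61, 61, 61) track the month lengths.
The rule is the 18th of every 2 months.
Next: December 2019 → December 18, 2019.
February 2020: February 18, 2020.
April 2020: April 18, 2020.
June 2020: June 18, 2020.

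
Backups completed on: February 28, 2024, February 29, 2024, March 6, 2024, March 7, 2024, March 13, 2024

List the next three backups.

March 14, 2024; March 20, 2024; March 21, 2024

The gap pattern 1, 6, 1, 6 repeats every 2 events.
These are the Wednesdays and Thursdays of each week.
The following Thursday is March 14, 2024.
The following Wednesday is March 20, 2024.
The following Thursday is March 21, 2024.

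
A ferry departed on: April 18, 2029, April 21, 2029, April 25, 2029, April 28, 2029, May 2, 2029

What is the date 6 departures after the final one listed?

May 23, 2029

Gaps: 3, 4, 3, 4 days — not constant, but cyclic with period 2.
The events fall on every Wednesday and Saturday.
Next Saturday: May 5, 2029.
Next Wednesday: May 9, 2029.
The following Saturday is May 12, 2029.
The following Wednesday is May 16, 2029.
Next Saturday: May 19, 2029.
The following Wednesday is May 23, 2029.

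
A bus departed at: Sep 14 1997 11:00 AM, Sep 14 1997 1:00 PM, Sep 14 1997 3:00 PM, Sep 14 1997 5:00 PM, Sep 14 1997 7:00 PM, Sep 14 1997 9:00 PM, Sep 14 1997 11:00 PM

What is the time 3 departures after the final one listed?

Spacing: 2, 2, 2, 2, 2, 2 h — constant 2 h.
Sep 14 1997 11:00 PM + 2 h = Sep 15 1997 1:00 AM.
Sep 15 1997 1:00 AM + 2 h = Sep 15 1997 3:00 AM.
Sep 15 1997 3:00 AM + 2 h = Sep 15 1997 5:00 AM.

Sep 15 1997 5:00 AM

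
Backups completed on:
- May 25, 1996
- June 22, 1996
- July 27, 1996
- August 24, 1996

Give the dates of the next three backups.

September 28, 1996; October 26, 1996; November 23, 1996

These are Saturdays at 28- or 35-day spacing (28, 35, 28).
The pattern: 4th Saturday of the month.
September 1996 — 4th Saturday is September 28, 1996.
October 1996 — 4th Saturday is October 26, 1996.
November 1996 — 4th Saturday is November 23, 1996.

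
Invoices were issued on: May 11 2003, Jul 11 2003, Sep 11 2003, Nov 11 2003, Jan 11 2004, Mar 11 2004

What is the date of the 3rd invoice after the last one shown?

Each date is the 11th; the gaps (61, 62, 61, 61, 60) track the month lengths.
The rule is the 11th of every 2 months.
Next: May 2004 → May 11 2004.
Next: July 2004 → Jul 11 2004.
Next: September 2004 → Sep 11 2004.

Sep 11 2004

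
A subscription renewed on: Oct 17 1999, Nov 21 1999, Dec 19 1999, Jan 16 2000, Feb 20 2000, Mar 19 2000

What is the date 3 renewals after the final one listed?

Jun 18 2000

All dates are Sundays, 35, 28, 28, 35, 28 days apart.
Specifically, the 3rd Sunday of each month.
April 2000 — 3rd Sunday is Apr 16 2000.
May 2000 — 3rd Sunday is May 21 2000.
June 2000 — 3rd Sunday is Jun 18 2000.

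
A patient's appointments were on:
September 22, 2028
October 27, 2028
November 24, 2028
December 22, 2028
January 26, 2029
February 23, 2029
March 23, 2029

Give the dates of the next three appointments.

Gaps: 35, 28, 28, 35, 28, 28 days — a mix of 28 and 35. Every date is a Friday.
Each is the 4th Friday of its month.
April 2029 — 4th Friday is April 27, 2029.
May 2029 — 4th Friday is May 25, 2029.
June 2029 — 4th Friday is June 22, 2029.

April 27, 2029; May 25, 2029; June 22, 2029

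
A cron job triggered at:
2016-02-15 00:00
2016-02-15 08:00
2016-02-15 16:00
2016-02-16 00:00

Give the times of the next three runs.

2016-02-16 08:00, 2016-02-16 16:00, 2016-02-17 00:00

Gaps: 8, 8, 8 hours — each event is 8 hours after the previous one.
2016-02-16 00:00 + 8 h = 2016-02-16 08:00.
2016-02-16 08:00 + 8 h = 2016-02-16 16:00.
2016-02-16 16:00 + 8 h = 2016-02-17 00:00.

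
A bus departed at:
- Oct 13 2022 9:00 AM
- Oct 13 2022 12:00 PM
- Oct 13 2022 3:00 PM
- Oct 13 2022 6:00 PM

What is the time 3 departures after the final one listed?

Spacing: 3, 3, 3 h — constant 3 h.
Oct 13 2022 6:00 PM + 3 h = Oct 13 2022 9:00 PM.
Oct 13 2022 9:00 PM + 3 h = Oct 14 2022 12:00 AM.
Oct 14 2022 12:00 AM + 3 h = Oct 14 2022 3:00 AM.

Oct 14 2022 3:00 AM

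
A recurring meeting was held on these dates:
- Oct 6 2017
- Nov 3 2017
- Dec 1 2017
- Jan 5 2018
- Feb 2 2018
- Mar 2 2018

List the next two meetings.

These are Fridays at 28- or 35-day spacing (28, 28, 35, 28, 28).
The pattern: 1st Friday of the month.
April 2018 — 1st Friday is Apr 6 2018.
May 2018 — 1st Friday is May 4 2018.

Apr 6 2018, May 4 2018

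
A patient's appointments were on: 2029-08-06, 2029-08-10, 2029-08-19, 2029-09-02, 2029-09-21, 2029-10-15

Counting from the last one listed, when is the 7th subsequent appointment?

The spacing grows by 5 each time: 4, 9, 14, 19, 24 days.
Next gap: 29 days. 2029-10-15 + 29 days = 2029-11-13.
Next gap: 34 days. 2029-11-13 + 34 days = 2029-12-17.
Next gap: 39 days. 2029-12-17 + 39 days = 2030-01-25.
Next gap: 44 days. 2030-01-25 + 44 days = 2030-03-10.
Next gap: 49 days. 2030-03-10 + 49 days = 2030-04-28.
Next gap: 54 days. 2030-04-28 + 54 days = 2030-06-21.
Next gap: 59 days. 2030-06-21 + 59 days = 2030-08-19.

2030-08-19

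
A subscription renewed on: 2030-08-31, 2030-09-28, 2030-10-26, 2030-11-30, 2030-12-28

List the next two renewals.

All Saturdays; the gaps (28, 28, 35, 28) vary with month length.
This is the last Saturday of each month.
January 2031 ends with Saturday 2031-01-25.
February 2031 ends with Saturday 2031-02-22.

2031-01-25, 2031-02-22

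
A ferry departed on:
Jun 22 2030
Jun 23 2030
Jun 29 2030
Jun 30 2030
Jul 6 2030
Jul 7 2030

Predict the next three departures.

The gap pattern 1, 6, 1, 6, 1 repeats every 2 events.
These are the Saturdays and Sundays of each week.
The following Saturday is Jul 13 2030.
Next Sunday: Jul 14 2030.
Next Saturday: Jul 20 2030.

Jul 13 2030, Jul 14 2030, Jul 20 2030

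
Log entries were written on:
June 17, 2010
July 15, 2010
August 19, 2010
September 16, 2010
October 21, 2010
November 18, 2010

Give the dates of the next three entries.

All dates are Thursdays, 28, 35, 28, 35, 28 days apart.
Specifically, the 3rd Thursday of each month.
3rd Thursday of December 2010: December 16, 2010.
January 2011 — 3rd Thursday is January 20, 2011.
February 2011 — 3rd Thursday is February 17, 2011.

December 16, 2010; January 20, 2011; February 17, 2011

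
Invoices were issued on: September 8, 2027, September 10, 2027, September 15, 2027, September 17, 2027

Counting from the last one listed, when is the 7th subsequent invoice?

Every event lands on a Wednesday or Friday (gaps cycle 2, 5, 2).
So the schedule is: every Wednesday and Friday.
The following Wednesday is September 22, 2027.
Next Friday: September 24, 2027.
Next Wednesday: September 29, 2027.
Next Friday: October 1, 2027.
Next Wednesday: October 6, 2027.
The following Friday is October 8, 2027.
Next Wednesday: October 13, 2027.

October 13, 2027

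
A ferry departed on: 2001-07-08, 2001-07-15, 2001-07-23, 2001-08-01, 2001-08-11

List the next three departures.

2001-08-22, 2001-09-03, 2001-09-16

Gaps: 7, 8, 9, 10 days — each gap is 1 larger than the previous one.
Next gap: 11 days. 2001-08-11 + 11 days = 2001-08-22.
Next gap: 12 days. 2001-08-22 + 12 days = 2001-09-03.
Next gap: 13 days. 2001-09-03 + 13 days = 2001-09-16.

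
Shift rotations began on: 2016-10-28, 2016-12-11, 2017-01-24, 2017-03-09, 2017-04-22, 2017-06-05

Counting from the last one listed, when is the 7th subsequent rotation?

The spacing is 44, 44, 44, 44, 44 days — always 44 days.
2017-06-05 + 44 days = 2017-07-19.
2017-07-19 + 44 days = 2017-09-01.
2017-09-01 + 44 days = 2017-10-15.
2017-10-15 + 44 days = 2017-11-28.
2017-11-28 + 44 days = 2018-01-11.
2018-01-11 + 44 days = 2018-02-24.
2018-02-24 + 44 days = 2018-04-09.

2018-04-09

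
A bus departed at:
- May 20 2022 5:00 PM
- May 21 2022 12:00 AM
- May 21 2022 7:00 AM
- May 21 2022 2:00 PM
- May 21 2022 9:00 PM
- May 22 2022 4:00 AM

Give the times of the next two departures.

Gaps: 7, 7, 7, 7, 7 hours — each event is 7 hours after the previous one.
May 22 2022 4:00 AM + 7 h = May 22 2022 11:00 AM.
May 22 2022 11:00 AM + 7 h = May 22 2022 6:00 PM.

May 22 2022 11:00 AM, May 22 2022 6:00 PM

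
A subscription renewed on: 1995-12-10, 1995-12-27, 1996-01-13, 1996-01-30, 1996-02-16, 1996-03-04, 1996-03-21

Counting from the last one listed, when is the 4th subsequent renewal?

1996-05-28

The spacing is 17, 17, 17, 17, 17, 17 days — always 17 days.
1996-03-21 + 17 days = 1996-04-07.
1996-04-07 + 17 days = 1996-04-24.
1996-04-24 + 17 days = 1996-05-11.
1996-05-11 + 17 days = 1996-05-28.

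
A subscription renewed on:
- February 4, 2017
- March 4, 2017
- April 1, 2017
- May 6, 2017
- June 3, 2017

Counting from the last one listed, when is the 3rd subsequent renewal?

Gaps: 28, 28, 35, 28 days — a mix of 28 and 35. Every date is a Saturday.
Each is the 1st Saturday of its month.
July 2017 — 1st Saturday is July 1, 2017.
August 2017 — 1st Saturday is August 5, 2017.
1st Saturday of September 2017: September 2, 2017.

September 2, 2017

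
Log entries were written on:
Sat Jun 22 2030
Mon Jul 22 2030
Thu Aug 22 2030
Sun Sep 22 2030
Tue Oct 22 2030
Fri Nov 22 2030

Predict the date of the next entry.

Sun Dec 22 2030

The day-of-month is always 22 (30, 31, 31, 30, 31 days between events).
So this recurs on the 22nd of each month.
Next: December 2030 → Sun Dec 22 2030.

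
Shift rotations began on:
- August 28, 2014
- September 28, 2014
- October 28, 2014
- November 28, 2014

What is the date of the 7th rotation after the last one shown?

June 28, 2015

Each date is the 28th; the gaps (31, 30, 31) track the month lengths.
The rule is the 28th of each month.
December 2014: December 28, 2014.
Next: January 2015 → January 28, 2015.
Next: February 2015 → February 28, 2015.
March 2015: March 28, 2015.
Next: April 2015 → April 28, 2015.
May 2015: May 28, 2015.
June 2015: June 28, 2015.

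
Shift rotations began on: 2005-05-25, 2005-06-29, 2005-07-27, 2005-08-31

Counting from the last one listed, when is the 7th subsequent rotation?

2006-03-29

Every date is a Wednesday; gaps 35, 28, 35 days.
Each is the last Wednesday of its month (at least one falls on the 29th or later, ruling out '4th Wednesday').
September 2005 ends with Wednesday 2005-09-28.
Last Wednesday of October 2005: 2005-10-26.
Last Wednesday of November 2005: 2005-11-30.
Last Wednesday of December 2005: 2005-12-28.
January 2006 ends with Wednesday 2006-01-25.
Last Wednesday of February 2006: 2006-02-22.
March 2006 ends with Wednesday 2006-03-29.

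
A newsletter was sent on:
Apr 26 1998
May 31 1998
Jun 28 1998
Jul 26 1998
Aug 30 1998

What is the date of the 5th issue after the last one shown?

These are Sundays with 35, 28, 28, 35-day gaps.
Each is the final Sunday of its month — May 31 1998 is past the 28th, so '4th Sunday' doesn't fit.
September 1998 ends with Sunday Sep 27 1998.
Last Sunday of October 1998: Oct 25 1998.
November 1998 ends with Sunday Nov 29 1998.
December 1998 ends with Sunday Dec 27 1998.
Last Sunday of January 1999: Jan 31 1999.

Jan 31 1999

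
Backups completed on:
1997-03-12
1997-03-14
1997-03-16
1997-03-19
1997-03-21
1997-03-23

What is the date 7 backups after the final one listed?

Every event lands on a Wednesday or Friday or Sunday (gaps cycle 2, 2, 3, 2, 2).
So the schedule is: every Wednesday, Friday and Sunday.
The following Wednesday is 1997-03-26.
The following Friday is 1997-03-28.
Next Sunday: 1997-03-30.
The following Wednesday is 1997-04-02.
The following Friday is 1997-04-04.
The following Sunday is 1997-04-06.
Next Wednesday: 1997-04-09.

1997-04-09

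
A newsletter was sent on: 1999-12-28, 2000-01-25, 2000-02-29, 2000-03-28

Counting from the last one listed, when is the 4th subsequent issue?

These are Tuesdays with 28, 35, 28-day gaps.
Each is the final Tuesday of its month — 2000-02-29 is past the 28th, so '4th Tuesday' doesn't fit.
April 2000 ends with Tuesday 2000-04-25.
May 2000 ends with Tuesday 2000-05-30.
Last Tuesday of June 2000: 2000-06-27.
July 2000 ends with Tuesday 2000-07-25.

2000-07-25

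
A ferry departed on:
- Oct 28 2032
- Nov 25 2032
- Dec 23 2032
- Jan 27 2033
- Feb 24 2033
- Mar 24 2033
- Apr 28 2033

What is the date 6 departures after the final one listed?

All dates are Thursdays, 28, 28, 35, 28, 28, 35 days apart.
Specifically, the 4th Thursday of each month.
4th Thursday of May 2033: May 26 2033.
4th Thursday of June 2033: Jun 23 2033.
4th Thursday of July 2033: Jul 28 2033.
August 2033 — 4th Thursday is Aug 25 2033.
September 2033 — 4th Thursday is Sep 22 2033.
October 2033 — 4th Thursday is Oct 27 2033.

Oct 27 2033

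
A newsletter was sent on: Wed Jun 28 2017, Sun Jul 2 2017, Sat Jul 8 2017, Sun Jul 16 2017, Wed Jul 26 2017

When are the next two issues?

Mon Aug 7 2017, Mon Aug 21 2017

Intervals are 4, 6, 8, 10 days — an arithmetic progression with common difference 2.
Next gap: 12 days. Wed Jul 26 2017 + 12 days = Mon Aug 7 2017.
Next gap: 14 days. Mon Aug 7 2017 + 14 days = Mon Aug 21 2017.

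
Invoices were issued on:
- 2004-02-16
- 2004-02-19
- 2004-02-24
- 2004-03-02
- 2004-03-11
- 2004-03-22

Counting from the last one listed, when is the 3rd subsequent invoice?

2004-05-06

The spacing grows by 2 each time: 3, 5, 7, 9, 11 days.
Next gap: 13 days. 2004-03-22 + 13 days = 2004-04-04.
Next gap: 15 days. 2004-04-04 + 15 days = 2004-04-19.
Next gap: 17 days. 2004-04-19 + 17 days = 2004-05-06.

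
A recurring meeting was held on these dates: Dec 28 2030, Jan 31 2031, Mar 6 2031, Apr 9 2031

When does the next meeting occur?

Every event comes 34 days after the last (34, 34, 34).
Apr 9 2031 + 34 days = May 13 2031.

May 13 2031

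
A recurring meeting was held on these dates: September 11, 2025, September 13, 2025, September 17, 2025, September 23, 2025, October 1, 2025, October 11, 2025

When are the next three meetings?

Gaps: 2, 4, 6, 8, 10 days — each gap is 2 larger than the previous one.
Next gap: 12 days. October 11, 2025 + 12 days = October 23, 2025.
Next gap: 14 days. October 23, 2025 + 14 days = November 6, 2025.
Next gap: 16 days. November 6, 2025 + 16 days = November 22, 2025.

October 23, 2025; November 6, 2025; November 22, 2025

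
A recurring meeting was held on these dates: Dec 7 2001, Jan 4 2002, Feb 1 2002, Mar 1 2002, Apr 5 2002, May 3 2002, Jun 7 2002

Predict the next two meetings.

Jul 5 2002, Aug 2 2002

All dates are Fridays, 28, 28, 28, 35, 28, 35 days apart.
Specifically, the 1st Friday of each month.
1st Friday of July 2002: Jul 5 2002.
August 2002 — 1st Friday is Aug 2 2002.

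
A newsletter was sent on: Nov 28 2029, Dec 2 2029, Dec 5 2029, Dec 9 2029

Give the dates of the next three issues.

Dec 12 2029, Dec 16 2029, Dec 19 2029

Gaps: 4, 3, 4 days — not constant, but cyclic with period 2.
The events fall on every Wednesday and Sunday.
The following Wednesday is Dec 12 2029.
The following Sunday is Dec 16 2029.
The following Wednesday is Dec 19 2029.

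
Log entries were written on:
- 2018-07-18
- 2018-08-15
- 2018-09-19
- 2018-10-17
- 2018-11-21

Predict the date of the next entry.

2018-12-19

Gaps: 28, 35, 28, 35 days — a mix of 28 and 35. Every date is a Wednesday.
Each is the 3rd Wednesday of its month.
3rd Wednesday of December 2018: 2018-12-19.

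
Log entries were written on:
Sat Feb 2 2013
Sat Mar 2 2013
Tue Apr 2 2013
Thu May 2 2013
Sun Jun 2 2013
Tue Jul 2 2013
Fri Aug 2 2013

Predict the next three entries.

The day-of-month is always 2 (28, 31, 30, 31, 30, 31 days between events).
So this recurs on the 2nd of each month.
September 2013: Mon Sep 2 2013.
October 2013: Wed Oct 2 2013.
November 2013: Sat Nov 2 2013.

Mon Sep 2 2013, Wed Oct 2 2013, Sat Nov 2 2013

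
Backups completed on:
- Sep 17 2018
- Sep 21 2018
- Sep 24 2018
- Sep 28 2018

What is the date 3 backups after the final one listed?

The gap pattern 4, 3, 4 repeats every 2 events.
These are the Mondays and Fridays of each week.
The following Monday is Oct 1 2018.
The following Friday is Oct 5 2018.
The following Monday is Oct 8 2018.

Oct 8 2018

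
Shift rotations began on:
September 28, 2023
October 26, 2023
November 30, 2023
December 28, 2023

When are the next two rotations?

Every date is a Thursday; gaps 28, 35, 28 days.
Each is the last Thursday of its month (at least one falls on the 29th or later, ruling out '4th Thursday').
January 2024 ends with Thursday January 25, 2024.
February 2024 ends with Thursday February 29, 2024.

January 25, 2024; February 29, 2024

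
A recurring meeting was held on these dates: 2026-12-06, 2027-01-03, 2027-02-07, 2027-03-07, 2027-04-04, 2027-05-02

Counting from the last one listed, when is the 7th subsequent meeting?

2027-12-05

Gaps: 28, 35, 28, 28, 28 days — a mix of 28 and 35. Every date is a Sunday.
Each is the 1st Sunday of its month.
June 2027 — 1st Sunday is 2027-06-06.
July 2027 — 1st Sunday is 2027-07-04.
August 2027 — 1st Sunday is 2027-08-01.
September 2027 — 1st Sunday is 2027-09-05.
October 2027 — 1st Sunday is 2027-10-03.
1st Sunday of November 2027: 2027-11-07.
1st Sunday of December 2027: 2027-12-05.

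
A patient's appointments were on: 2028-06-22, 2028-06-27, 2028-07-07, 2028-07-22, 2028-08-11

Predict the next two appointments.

2028-09-05, 2028-10-05

Gaps: 5, 10, 15, 20 days — each gap is 5 larger than the previous one.
Next gap: 25 days. 2028-08-11 + 25 days = 2028-09-05.
Next gap: 30 days. 2028-09-05 + 30 days = 2028-10-05.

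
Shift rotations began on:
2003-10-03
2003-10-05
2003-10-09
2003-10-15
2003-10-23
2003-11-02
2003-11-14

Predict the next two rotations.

The spacing grows by 2 each time: 2, 4, 6, 8, 10, 12 days.
Next gap: 14 days. 2003-11-14 + 14 days = 2003-11-28.
Next gap: 16 days. 2003-11-28 + 16 days = 2003-12-14.

2003-11-28, 2003-12-14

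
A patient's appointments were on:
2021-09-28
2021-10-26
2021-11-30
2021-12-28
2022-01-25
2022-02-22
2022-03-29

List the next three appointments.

Every date is a Tuesday; gaps 28, 35, 28, 28, 28, 35 days.
Each is the last Tuesday of its month (at least one falls on the 29th or later, ruling out '4th Tuesday').
Last Tuesday of April 2022: 2022-04-26.
Last Tuesday of May 2022: 2022-05-31.
June 2022 ends with Tuesday 2022-06-28.

2022-04-26, 2022-05-31, 2022-06-28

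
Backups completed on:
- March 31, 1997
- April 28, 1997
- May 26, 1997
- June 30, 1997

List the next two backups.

These are Mondays with 28, 28, 35-day gaps.
Each is the final Monday of its month — March 31, 1997 is past the 28th, so '4th Monday' doesn't fit.
July 1997 ends with Monday July 28, 1997.
Last Monday of August 1997: August 25, 1997.

July 28, 1997; August 25, 1997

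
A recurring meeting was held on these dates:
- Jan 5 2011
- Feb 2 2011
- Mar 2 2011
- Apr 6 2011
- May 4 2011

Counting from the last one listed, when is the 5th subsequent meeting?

All dates are Wednesdays, 28, 28, 35, 28 days apart.
Specifically, the 1st Wednesday of each month.
1st Wednesday of June 2011: Jun 1 2011.
July 2011 — 1st Wednesday is Jul 6 2011.
August 2011 — 1st Wednesday is Aug 3 2011.
1st Wednesday of September 2011: Sep 7 2011.
1st Wednesday of October 2011: Oct 5 2011.

Oct 5 2011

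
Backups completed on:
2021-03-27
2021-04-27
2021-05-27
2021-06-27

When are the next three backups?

2021-07-27, 2021-08-27, 2021-09-27

Gaps: 31, 30, 31 days — not constant. Every event is on the 27th of the month.
Pattern: the 27th of each month.
July 2021: 2021-07-27.
August 2021: 2021-08-27.
September 2021: 2021-09-27.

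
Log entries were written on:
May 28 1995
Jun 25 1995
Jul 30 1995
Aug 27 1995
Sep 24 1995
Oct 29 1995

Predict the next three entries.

These are Sundays with 28, 35, 28, 28, 35-day gaps.
Each is the final Sunday of its month — Jul 30 1995 is past the 28th, so '4th Sunday' doesn't fit.
Last Sunday of November 1995: Nov 26 1995.
December 1995 ends with Sunday Dec 31 1995.
Last Sunday of January 1996: Jan 28 1996.

Nov 26 1995, Dec 31 1995, Jan 28 1996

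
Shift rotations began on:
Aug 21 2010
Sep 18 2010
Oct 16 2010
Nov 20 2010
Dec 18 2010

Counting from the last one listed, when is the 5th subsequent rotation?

May 21 2011

All dates are Saturdays, 28, 28, 35, 28 days apart.
Specifically, the 3rd Saturday of each month.
3rd Saturday of January 2011: Jan 15 2011.
3rd Saturday of February 2011: Feb 19 2011.
3rd Saturday of March 2011: Mar 19 2011.
3rd Saturday of April 2011: Apr 16 2011.
3rd Saturday of May 2011: May 21 2011.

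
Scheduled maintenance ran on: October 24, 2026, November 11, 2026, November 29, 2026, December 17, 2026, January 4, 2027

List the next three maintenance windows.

January 22, 2027; February 9, 2027; February 27, 2027

The spacing is 18, 18, 18, 18 days — always 18 days.
January 4, 2027 + 18 days = January 22, 2027.
January 22, 2027 + 18 days = February 9, 2027.
February 9, 2027 + 18 days = February 27, 2027.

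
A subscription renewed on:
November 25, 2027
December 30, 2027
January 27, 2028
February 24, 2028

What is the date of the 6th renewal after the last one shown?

Every date is a Thursday; gaps 35, 28, 28 days.
Each is the last Thursday of its month (at least one falls on the 29th or later, ruling out '4th Thursday').
March 2028 ends with Thursday March 30, 2028.
April 2028 ends with Thursday April 27, 2028.
Last Thursday of May 2028: May 25, 2028.
June 2028 ends with Thursday June 29, 2028.
Last Thursday of July 2028: July 27, 2028.
Last Thursday of August 2028: August 31, 2028.

August 31, 2028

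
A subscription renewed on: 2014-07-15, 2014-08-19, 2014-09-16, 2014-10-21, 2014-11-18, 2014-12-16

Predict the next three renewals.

2015-01-20, 2015-02-17, 2015-03-17

All dates are Tuesdays, 35, 28, 35, 28, 28 days apart.
Specifically, the 3rd Tuesday of each month.
3rd Tuesday of January 2015: 2015-01-20.
February 2015 — 3rd Tuesday is 2015-02-17.
3rd Tuesday of March 2015: 2015-03-17.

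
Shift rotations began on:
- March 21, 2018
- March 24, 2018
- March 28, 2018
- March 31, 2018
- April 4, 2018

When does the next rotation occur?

The gap pattern 3, 4, 3, 4 repeats every 2 events.
These are the Wednesdays and Saturdays of each week.
Next Saturday: April 7, 2018.

April 7, 2018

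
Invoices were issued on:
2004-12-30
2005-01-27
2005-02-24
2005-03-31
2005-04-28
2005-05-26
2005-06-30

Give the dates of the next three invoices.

These are Thursdays with 28, 28, 35, 28, 28, 35-day gaps.
Each is the final Thursday of its month — 2004-12-30 is past the 28th, so '4th Thursday' doesn't fit.
July 2005 ends with Thursday 2005-07-28.
August 2005 ends with Thursday 2005-08-25.
September 2005 ends with Thursday 2005-09-29.

2005-07-28, 2005-08-25, 2005-09-29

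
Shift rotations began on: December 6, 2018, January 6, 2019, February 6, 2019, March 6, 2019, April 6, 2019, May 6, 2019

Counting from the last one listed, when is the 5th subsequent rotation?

Gaps: 31, 31, 28, 31, 30 days — not constant. Every event is on the 6th of the month.
Pattern: the 6th of each month.
Next: June 2019 → June 6, 2019.
July 2019: July 6, 2019.
Next: August 2019 → August 6, 2019.
September 2019: September 6, 2019.
Next: October 2019 → October 6, 2019.

October 6, 2019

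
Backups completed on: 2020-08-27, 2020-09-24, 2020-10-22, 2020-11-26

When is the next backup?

Gaps: 28, 28, 35 days — a mix of 28 and 35. Every date is a Thursday.
Each is the 4th Thursday of its month.
December 2020 — 4th Thursday is 2020-12-24.

2020-12-24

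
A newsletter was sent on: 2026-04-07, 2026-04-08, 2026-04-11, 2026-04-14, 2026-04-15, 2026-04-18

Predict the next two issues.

2026-04-21, 2026-04-22

Gaps: 1, 3, 3, 1, 3 days — not constant, but cyclic with period 3.
The events fall on every Tuesday, Wednesday and Saturday.
Next Tuesday: 2026-04-21.
The following Wednesday is 2026-04-22.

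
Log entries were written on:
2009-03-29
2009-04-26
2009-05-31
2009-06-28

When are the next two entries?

2009-07-26, 2009-08-30

These are Sundays with 28, 35, 28-day gaps.
Each is the final Sunday of its month — 2009-03-29 is past the 28th, so '4th Sunday' doesn't fit.
Last Sunday of July 2009: 2009-07-26.
Last Sunday of August 2009: 2009-08-30.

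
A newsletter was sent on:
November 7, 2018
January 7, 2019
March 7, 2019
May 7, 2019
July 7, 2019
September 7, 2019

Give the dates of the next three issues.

November 7, 2019; January 7, 2020; March 7, 2020

Gaps: 61, 59, 61, 61, 62 days — not constant. Every event is on the 7th of the month.
Pattern: the 7th of every 2 months.
Next: November 2019 → November 7, 2019.
January 2020: January 7, 2020.
March 2020: March 7, 2020.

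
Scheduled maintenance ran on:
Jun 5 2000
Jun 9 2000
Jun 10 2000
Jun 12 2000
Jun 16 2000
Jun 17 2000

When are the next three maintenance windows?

Gaps: 4, 1, 2, 4, 1 days — not constant, but cyclic with period 3.
The events fall on every Monday, Friday and Saturday.
The following Monday is Jun 19 2000.
Next Friday: Jun 23 2000.
The following Saturday is Jun 24 2000.

Jun 19 2000, Jun 23 2000, Jun 24 2000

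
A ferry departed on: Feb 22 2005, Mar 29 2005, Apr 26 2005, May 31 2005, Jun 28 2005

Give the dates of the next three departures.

Jul 26 2005, Aug 30 2005, Sep 27 2005

Every date is a Tuesday; gaps 35, 28, 35, 28 days.
Each is the last Tuesday of its month (at least one falls on the 29th or later, ruling out '4th Tuesday').
Last Tuesday of July 2005: Jul 26 2005.
Last Tuesday of August 2005: Aug 30 2005.
September 2005 ends with Tuesday Sep 27 2005.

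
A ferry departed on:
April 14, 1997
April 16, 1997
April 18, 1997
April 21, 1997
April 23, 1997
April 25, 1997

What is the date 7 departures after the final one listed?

May 12, 1997

Every event lands on a Monday or Wednesday or Friday (gaps cycle 2, 2, 3, 2, 2).
So the schedule is: every Monday, Wednesday and Friday.
The following Monday is April 28, 1997.
The following Wednesday is April 30, 1997.
Next Friday: May 2, 1997.
Next Monday: May 5, 1997.
The following Wednesday is May 7, 1997.
The following Friday is May 9, 1997.
The following Monday is May 12, 1997.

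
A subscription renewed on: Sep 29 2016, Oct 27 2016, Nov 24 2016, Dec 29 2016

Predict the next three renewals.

Jan 26 2017, Feb 23 2017, Mar 30 2017

Every date is a Thursday; gaps 28, 28, 35 days.
Each is the last Thursday of its month (at least one falls on the 29th or later, ruling out '4th Thursday').
January 2017 ends with Thursday Jan 26 2017.
February 2017 ends with Thursday Feb 23 2017.
March 2017 ends with Thursday Mar 30 2017.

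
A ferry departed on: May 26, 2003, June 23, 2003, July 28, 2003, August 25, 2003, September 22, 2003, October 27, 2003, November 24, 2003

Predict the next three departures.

December 22, 2003; January 26, 2004; February 23, 2004

All dates are Mondays, 28, 35, 28, 28, 35, 28 days apart.
Specifically, the 4th Monday of each month.
4th Monday of December 2003: December 22, 2003.
4th Monday of January 2004: January 26, 2004.
4th Monday of February 2004: February 23, 2004.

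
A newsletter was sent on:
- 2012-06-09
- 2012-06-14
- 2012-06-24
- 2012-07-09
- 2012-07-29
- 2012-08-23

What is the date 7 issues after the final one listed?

Gaps: 5, 10, 15, 20, 25 days — each gap is 5 larger than the previous one.
Next gap: 30 days. 2012-08-23 + 30 days = 2012-09-22.
Next gap: 35 days. 2012-09-22 + 35 days = 2012-10-27.
Next gap: 40 days. 2012-10-27 + 40 days = 2012-12-06.
Next gap: 45 days. 2012-12-06 + 45 days = 2013-01-20.
Next gap: 50 days. 2013-01-20 + 50 days = 2013-03-11.
Next gap: 55 days. 2013-03-11 + 55 days = 2013-05-05.
Next gap: 60 days. 2013-05-05 + 60 days = 2013-07-04.

2013-07-04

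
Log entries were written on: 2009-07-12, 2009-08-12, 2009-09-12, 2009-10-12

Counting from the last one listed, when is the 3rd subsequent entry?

2010-01-12

Each date is the 12th; the gaps (31, 31, 30) track the month lengths.
The rule is the 12th of each month.
November 2009: 2009-11-12.
December 2009: 2009-12-12.
January 2010: 2010-01-12.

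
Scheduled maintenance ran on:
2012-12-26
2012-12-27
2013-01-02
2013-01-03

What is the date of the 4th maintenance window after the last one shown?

Every event lands on a Wednesday or Thursday (gaps cycle 1, 6, 1).
So the schedule is: every Wednesday and Thursday.
Next Wednesday: 2013-01-09.
The following Thursday is 2013-01-10.
Next Wednesday: 2013-01-16.
Next Thursday: 2013-01-17.

2013-01-17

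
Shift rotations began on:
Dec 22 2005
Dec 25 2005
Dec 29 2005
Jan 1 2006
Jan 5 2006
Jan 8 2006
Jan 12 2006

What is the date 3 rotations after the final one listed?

Every event lands on a Thursday or Sunday (gaps cycle 3, 4, 3, 4, 3, 4).
So the schedule is: every Thursday and Sunday.
The following Sunday is Jan 15 2006.
The following Thursday is Jan 19 2006.
Next Sunday: Jan 22 2006.

Jan 22 2006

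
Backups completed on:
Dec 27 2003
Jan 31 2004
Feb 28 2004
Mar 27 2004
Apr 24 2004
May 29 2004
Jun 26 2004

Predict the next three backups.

These are Saturdays with 35, 28, 28, 28, 35, 28-day gaps.
Each is the final Saturday of its month — Jan 31 2004 is past the 28th, so '4th Saturday' doesn't fit.
Last Saturday of July 2004: Jul 31 2004.
August 2004 ends with Saturday Aug 28 2004.
September 2004 ends with Saturday Sep 25 2004.

Jul 31 2004, Aug 28 2004, Sep 25 2004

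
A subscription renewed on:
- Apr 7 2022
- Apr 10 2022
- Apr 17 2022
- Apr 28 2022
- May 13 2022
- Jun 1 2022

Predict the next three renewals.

Jun 24 2022, Jul 21 2022, Aug 21 2022

Gaps: 3, 7, 11, 15, 19 days — each gap is 4 larger than the previous one.
Next gap: 23 days. Jun 1 2022 + 23 days = Jun 24 2022.
Next gap: 27 days. Jun 24 2022 + 27 days = Jul 21 2022.
Next gap: 31 days. Jul 21 2022 + 31 days = Aug 21 2022.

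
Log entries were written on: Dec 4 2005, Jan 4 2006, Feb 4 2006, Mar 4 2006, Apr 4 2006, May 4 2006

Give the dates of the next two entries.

Gaps: 31, 31, 28, 31, 30 days — not constant. Every event is on the 4th of the month.
Pattern: the 4th of each month.
Next: June 2006 → Jun 4 2006.
Next: July 2006 → Jul 4 2006.

Jun 4 2006, Jul 4 2006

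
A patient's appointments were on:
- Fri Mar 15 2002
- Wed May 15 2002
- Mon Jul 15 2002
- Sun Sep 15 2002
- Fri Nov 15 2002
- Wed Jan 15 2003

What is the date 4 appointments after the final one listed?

Mon Sep 15 2003

Each date is the 15th; the gaps (61, 61, 62, 61, 61) track the month lengths.
The rule is the 15th of every 2 months.
Next: March 2003 → Sat Mar 15 2003.
May 2003: Thu May 15 2003.
Next: July 2003 → Tue Jul 15 2003.
September 2003: Mon Sep 15 2003.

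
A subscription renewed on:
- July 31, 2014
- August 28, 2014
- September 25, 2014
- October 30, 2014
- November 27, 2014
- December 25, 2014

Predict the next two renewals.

All Thursdays; the gaps (28, 28, 35, 28, 28) vary with month length.
This is the last Thursday of each month.
Last Thursday of January 2015: January 29, 2015.
Last Thursday of February 2015: February 26, 2015.

January 29, 2015; February 26, 2015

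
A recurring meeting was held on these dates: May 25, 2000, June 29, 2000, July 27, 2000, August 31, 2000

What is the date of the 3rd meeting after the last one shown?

November 30, 2000

All Thursdays; the gaps (35, 28, 35) vary with month length.
This is the last Thursday of each month.
September 2000 ends with Thursday September 28, 2000.
Last Thursday of October 2000: October 26, 2000.
November 2000 ends with Thursday November 30, 2000.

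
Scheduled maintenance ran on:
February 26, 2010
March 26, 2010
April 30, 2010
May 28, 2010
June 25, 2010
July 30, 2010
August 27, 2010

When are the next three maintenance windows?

These are Fridays with 28, 35, 28, 28, 35, 28-day gaps.
Each is the final Friday of its month — April 30, 2010 is past the 28th, so '4th Friday' doesn't fit.
September 2010 ends with Friday September 24, 2010.
Last Friday of October 2010: October 29, 2010.
Last Friday of November 2010: November 26, 2010.

September 24, 2010; October 29, 2010; November 26, 2010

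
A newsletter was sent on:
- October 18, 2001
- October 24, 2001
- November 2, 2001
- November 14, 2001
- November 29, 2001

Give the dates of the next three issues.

December 17, 2001; January 7, 2002; January 31, 2002

The spacing grows by 3 each time: 6, 9, 12, 15 days.
Next gap: 18 days. November 29, 2001 + 18 days = December 17, 2001.
Next gap: 21 days. December 17, 2001 + 21 days = January 7, 2002.
Next gap: 24 days. January 7, 2002 + 24 days = January 31, 2002.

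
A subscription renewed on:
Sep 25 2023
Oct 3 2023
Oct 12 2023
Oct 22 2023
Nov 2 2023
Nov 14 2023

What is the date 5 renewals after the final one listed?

Jan 28 2024

The spacing grows by 1 each time: 8, 9, 10, 11, 12 days.
Next gap: 13 days. Nov 14 2023 + 13 days = Nov 27 2023.
Next gap: 14 days. Nov 27 2023 + 14 days = Dec 11 2023.
Next gap: 15 days. Dec 11 2023 + 15 days = Dec 26 2023.
Next gap: 16 days. Dec 26 2023 + 16 days = Jan 11 2024.
Next gap: 17 days. Jan 11 2024 + 17 days = Jan 28 2024.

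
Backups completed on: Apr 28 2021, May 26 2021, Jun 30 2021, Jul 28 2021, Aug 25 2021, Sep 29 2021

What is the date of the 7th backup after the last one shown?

Every date is a Wednesday; gaps 28, 35, 28, 28, 35 days.
Each is the last Wednesday of its month (at least one falls on the 29th or later, ruling out '4th Wednesday').
Last Wednesday of October 2021: Oct 27 2021.
November 2021 ends with Wednesday Nov 24 2021.
December 2021 ends with Wednesday Dec 29 2021.
January 2022 ends with Wednesday Jan 26 2022.
February 2022 ends with Wednesday Feb 23 2022.
Last Wednesday of March 2022: Mar 30 2022.
April 2022 ends with Wednesday Apr 27 2022.

Apr 27 2022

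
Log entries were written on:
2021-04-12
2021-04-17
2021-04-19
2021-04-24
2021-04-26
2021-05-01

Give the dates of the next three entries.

2021-05-03, 2021-05-08, 2021-05-10

Gaps: 5, 2, 5, 2, 5 days — not constant, but cyclic with period 2.
The events fall on every Monday and Saturday.
The following Monday is 2021-05-03.
The following Saturday is 2021-05-08.
Next Monday: 2021-05-10.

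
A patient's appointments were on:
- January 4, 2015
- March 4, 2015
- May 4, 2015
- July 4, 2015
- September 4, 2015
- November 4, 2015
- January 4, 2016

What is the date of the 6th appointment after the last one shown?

January 4, 2017

The day-of-month is always 4 (59, 61, 61, 62, 61, 61 days between events).
So this recurs on the 4th of every 2 months.
March 2016: March 4, 2016.
May 2016: May 4, 2016.
July 2016: July 4, 2016.
Next: September 2016 → September 4, 2016.
Next: November 2016 → November 4, 2016.
January 2017: January 4, 2017.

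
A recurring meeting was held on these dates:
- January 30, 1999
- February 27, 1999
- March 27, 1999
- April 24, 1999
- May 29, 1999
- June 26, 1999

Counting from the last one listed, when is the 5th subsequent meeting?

Every date is a Saturday; gaps 28, 28, 28, 35, 28 days.
Each is the last Saturday of its month (at least one falls on the 29th or later, ruling out '4th Saturday').
Last Saturday of July 1999: July 31, 1999.
August 1999 ends with Saturday August 28, 1999.
Last Saturday of September 1999: September 25, 1999.
October 1999 ends with Saturday October 30, 1999.
Last Saturday of November 1999: November 27, 1999.

November 27, 1999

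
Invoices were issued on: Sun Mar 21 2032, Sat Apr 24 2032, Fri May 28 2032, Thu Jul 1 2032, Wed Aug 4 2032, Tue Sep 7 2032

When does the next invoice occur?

Mon Oct 11 2032

The spacing is 34, 34, 34, 34, 34 days — always 34 days.
Tue Sep 7 2032 + 34 days = Mon Oct 11 2032.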